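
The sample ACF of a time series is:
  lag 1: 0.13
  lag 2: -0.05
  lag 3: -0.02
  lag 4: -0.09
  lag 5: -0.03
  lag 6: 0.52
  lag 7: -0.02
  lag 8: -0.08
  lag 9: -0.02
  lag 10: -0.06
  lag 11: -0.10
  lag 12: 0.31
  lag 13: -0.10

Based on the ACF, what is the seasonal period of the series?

6

The largest autocorrelation is r_6 = 0.52, with a weaker echo at lag 12 (0.31); the remaining lags stay at or below 0.13.
The dominant spike at lag 6 indicates a seasonal period of 6.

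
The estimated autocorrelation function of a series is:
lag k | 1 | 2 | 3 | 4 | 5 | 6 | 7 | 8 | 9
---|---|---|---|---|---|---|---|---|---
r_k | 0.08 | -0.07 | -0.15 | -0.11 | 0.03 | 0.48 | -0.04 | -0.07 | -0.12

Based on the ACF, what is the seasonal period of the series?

The largest autocorrelation is r_6 = 0.48; the remaining lags stay at or below 0.08.
The dominant spike at lag 6 indicates a seasonal period of 6.

6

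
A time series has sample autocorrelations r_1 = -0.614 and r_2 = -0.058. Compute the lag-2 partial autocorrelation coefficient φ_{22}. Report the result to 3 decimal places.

φ_{22} = (r_2 − r_1²) / (1 − r_1²)
r_1² = (-0.614)² = 0.376996
Numerator = -0.058 − 0.3770 = -0.4350; denominator = 1 − 0.3770 = 0.6230
φ_{22} = -0.4350 / 0.6230 = -0.698

-0.698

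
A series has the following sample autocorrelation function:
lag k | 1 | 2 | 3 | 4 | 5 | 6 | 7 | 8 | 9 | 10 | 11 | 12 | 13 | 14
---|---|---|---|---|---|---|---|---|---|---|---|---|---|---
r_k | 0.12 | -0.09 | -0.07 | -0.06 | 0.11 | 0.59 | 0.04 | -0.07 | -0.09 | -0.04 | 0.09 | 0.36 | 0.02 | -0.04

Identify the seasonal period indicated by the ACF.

6

The largest autocorrelation is r_6 = 0.59, with a weaker echo at lag 12 (0.36); the remaining lags stay at or below 0.12.
The dominant spike at lag 6 indicates a seasonal period of 6.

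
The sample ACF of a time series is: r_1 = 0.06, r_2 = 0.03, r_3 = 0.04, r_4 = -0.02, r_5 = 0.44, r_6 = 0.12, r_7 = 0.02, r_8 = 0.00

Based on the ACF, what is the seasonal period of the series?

The largest autocorrelation is r_5 = 0.44; the remaining lags stay at or below 0.12.
The dominant spike at lag 5 indicates a seasonal period of 5.

5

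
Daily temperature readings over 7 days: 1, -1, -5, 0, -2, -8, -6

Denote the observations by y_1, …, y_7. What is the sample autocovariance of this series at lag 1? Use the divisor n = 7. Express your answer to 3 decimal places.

Mean ȳ = (1 − 1 − 5 + 0 − 2 − 8 − 6)/7 = -3.0000
Σ_{t=1}^{6}(y_t−ȳ)(y_{t+1}−ȳ) = 11.0000
γ_1 = 11.0000 / 7 = 1.571

1.571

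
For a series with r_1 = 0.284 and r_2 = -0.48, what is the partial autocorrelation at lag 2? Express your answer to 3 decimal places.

φ_{22} = (r_2 − r_1²) / (1 − r_1²)
r_1² = (0.284)² = 0.080656
Numerator = -0.48 − 0.0807 = -0.5607; denominator = 1 − 0.0807 = 0.9193
φ_{22} = -0.5607 / 0.9193 = -0.610

-0.610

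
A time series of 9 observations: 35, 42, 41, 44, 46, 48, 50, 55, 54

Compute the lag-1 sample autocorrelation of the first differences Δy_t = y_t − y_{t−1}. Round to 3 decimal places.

First differences Δy: 7, -1, 3, 2, 2, 2, 5, -1
Mean of differences = 2.3750
Numerator Σ(Δy_t−Δȳ)(Δy_{t+1}−Δȳ) = -27.5156
Denominator Σ(Δy_t−Δȳ)² = 51.8750
r_1(Δy) = -27.5156 / 51.8750 = -0.530

-0.530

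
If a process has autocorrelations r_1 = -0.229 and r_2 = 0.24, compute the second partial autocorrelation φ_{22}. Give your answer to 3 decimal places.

0.198

φ_{22} = (r_2 − r_1²) / (1 − r_1²)
r_1² = (-0.229)² = 0.052441
Numerator = 0.24 − 0.0524 = 0.1876; denominator = 1 − 0.0524 = 0.9476
φ_{22} = 0.1876 / 0.9476 = 0.198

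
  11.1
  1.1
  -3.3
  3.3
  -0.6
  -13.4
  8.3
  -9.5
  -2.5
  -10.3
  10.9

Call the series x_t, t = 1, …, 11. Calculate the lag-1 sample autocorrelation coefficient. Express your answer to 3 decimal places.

Mean x̄ = (11.1 + 1.1 − 3.3 + 3.3 − 0.6 − 13.4 + 8.3 − 9.5 − 2.5 − 10.3 + 10.9)/11 = -0.4455
Numerator Σ_{t=1}^{10}(x_t−x̄)(x_{t+1}−x̄) = -261.2712
Denominator Σ(x_t−x̄)² = 714.2273
r_1 = -261.2712 / 714.2273 = -0.366

-0.366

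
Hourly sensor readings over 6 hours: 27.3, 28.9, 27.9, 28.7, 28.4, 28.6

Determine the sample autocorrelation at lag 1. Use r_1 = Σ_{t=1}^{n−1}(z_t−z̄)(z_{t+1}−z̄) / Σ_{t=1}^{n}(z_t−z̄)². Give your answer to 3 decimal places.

-0.522

Mean z̄ = (27.3 + 28.9 + 27.9 + 28.7 + 28.4 + 28.6)/6 = 28.3000
Deviations from mean: -1.0000, 0.6000, -0.4000, 0.4000, 0.1000, 0.3000
Σ(z_t−z̄)(z_{t+1}−z̄) = (-0.6000) + (-0.2400) + (-0.1600) + (0.0400) + (0.0300) = -0.9300
Denominator Σ(z_t−z̄)² = 1.7800
r_1 = -0.9300 / 1.7800 = -0.522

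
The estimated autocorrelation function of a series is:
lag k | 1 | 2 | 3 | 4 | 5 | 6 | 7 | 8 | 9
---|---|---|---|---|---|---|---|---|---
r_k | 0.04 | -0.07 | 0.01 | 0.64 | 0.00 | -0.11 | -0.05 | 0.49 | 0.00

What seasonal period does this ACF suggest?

The largest autocorrelation is r_4 = 0.64, with a weaker echo at lag 8 (0.49); the remaining lags stay at or below 0.04.
The dominant spike at lag 4 indicates a seasonal period of 4.

4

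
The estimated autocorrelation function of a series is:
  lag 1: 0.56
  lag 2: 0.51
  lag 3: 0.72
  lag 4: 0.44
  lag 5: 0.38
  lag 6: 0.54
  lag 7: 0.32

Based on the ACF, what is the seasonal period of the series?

The largest autocorrelation is r_3 = 0.72; the remaining lags stay at or below 0.56. The elevated value at lag 1 (0.56), dropping to 0.51 at lag 2, reflects decaying short-term dependence rather than seasonality.
The dominant spike at lag 3 indicates a seasonal period of 3.

3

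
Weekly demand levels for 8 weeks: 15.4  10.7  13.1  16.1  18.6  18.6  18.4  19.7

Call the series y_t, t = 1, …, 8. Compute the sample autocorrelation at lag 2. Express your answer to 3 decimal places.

0.128

Mean ȳ = (15.4 + 10.7 + 13.1 + 16.1 + 18.6 + 18.6 + 18.4 + 19.7)/8 = 16.3250
Deviations from mean: -0.9250, -5.6250, -3.2250, -0.2250, 2.2750, 2.2750, 2.0750, 3.3750
Σ(y_t−ȳ)(y_{t+2}−ȳ) = (2.9831) + (1.2656) + (-7.3369) + (-0.5119) + (4.7206) + (7.6781) = 8.7988
Denominator Σ(y_t−ȳ)² = 68.9950
r_2 = 8.7988 / 68.9950 = 0.128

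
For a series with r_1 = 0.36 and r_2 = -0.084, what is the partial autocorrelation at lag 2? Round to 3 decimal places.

φ_{22} = (r_2 − r_1²) / (1 − r_1²)
r_1² = (0.36)² = 0.1296
Numerator = -0.084 − 0.1296 = -0.2136; denominator = 1 − 0.1296 = 0.8704
φ_{22} = -0.2136 / 0.8704 = -0.245

-0.245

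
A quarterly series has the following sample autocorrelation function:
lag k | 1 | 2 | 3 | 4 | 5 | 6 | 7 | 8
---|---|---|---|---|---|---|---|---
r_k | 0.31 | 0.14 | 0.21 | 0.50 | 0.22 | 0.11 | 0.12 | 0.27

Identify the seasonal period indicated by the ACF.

The largest autocorrelation is r_4 = 0.50; the remaining lags stay at or below 0.31. The elevated value at lag 1 (0.31), dropping to 0.14 at lag 2, reflects decaying short-term dependence rather than seasonality.
The dominant spike at lag 4 indicates a seasonal period of 4.

4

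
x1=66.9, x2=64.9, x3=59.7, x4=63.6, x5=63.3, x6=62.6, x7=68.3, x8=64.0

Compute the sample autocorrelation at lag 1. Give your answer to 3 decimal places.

-0.084

Mean x̄ = (66.9 + 64.9 + 59.7 + 63.6 + 63.3 + 62.6 + 68.3 + 64.0)/8 = 64.1625
Σ(x_t−x̄)(x_{t+1}−x̄) = (2.0189) + (-3.2911) + (2.5102) + (0.4852) + (1.3477) + (-6.4648) + (-0.6723) = -4.0664
Denominator Σ(x_t−x̄)² = 48.5988
r_1 = -4.0664 / 48.5988 = -0.084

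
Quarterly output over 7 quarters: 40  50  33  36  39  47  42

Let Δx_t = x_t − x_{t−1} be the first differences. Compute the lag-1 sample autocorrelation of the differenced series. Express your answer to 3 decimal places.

First differences Δx: 10, -17, 3, 3, 8, -5
Mean of differences = 0.3333
Numerator Σ(Δx_t−Δx̄)(Δx_{t+1}−Δx̄) = -227.1111
Denominator Σ(Δx_t−Δx̄)² = 495.3333
r_1(Δx) = -227.1111 / 495.3333 = -0.459

-0.459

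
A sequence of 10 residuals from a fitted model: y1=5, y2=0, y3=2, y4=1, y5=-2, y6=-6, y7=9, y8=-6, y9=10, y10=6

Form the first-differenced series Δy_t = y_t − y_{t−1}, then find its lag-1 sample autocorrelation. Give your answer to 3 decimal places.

First differences Δy: -5, 2, -1, -3, -4, 15, -15, 16, -4
Mean of differences = 0.1111
Numerator Σ(Δy_t−Δȳ)(Δy_{t+1}−Δȳ) = -587.1235
Denominator Σ(Δy_t−Δȳ)² = 776.8889
r_1(Δy) = -587.1235 / 776.8889 = -0.756

-0.756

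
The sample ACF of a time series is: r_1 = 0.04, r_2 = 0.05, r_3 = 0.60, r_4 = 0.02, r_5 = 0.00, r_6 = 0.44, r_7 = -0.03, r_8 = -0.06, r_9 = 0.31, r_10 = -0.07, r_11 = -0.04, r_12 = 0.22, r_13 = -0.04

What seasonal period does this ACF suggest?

The largest autocorrelation is r_3 = 0.60, with weaker echoes at lags 6 (0.44), 9 (0.31) and 12 (0.22); the remaining lags stay at or below 0.05.
The dominant spike at lag 3 indicates a seasonal period of 3.

3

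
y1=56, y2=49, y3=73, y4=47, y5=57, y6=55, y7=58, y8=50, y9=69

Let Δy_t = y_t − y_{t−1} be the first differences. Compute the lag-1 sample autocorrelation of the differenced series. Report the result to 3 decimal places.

-0.692

First differences Δy: -7, 24, -26, 10, -2, 3, -8, 19
Mean of differences = 1.6250
Numerator Σ(Δy_t−Δȳ)(Δy_{t+1}−Δȳ) = -1258.2656
Denominator Σ(Δy_t−Δȳ)² = 1817.8750
r_1(Δy) = -1258.2656 / 1817.8750 = -0.692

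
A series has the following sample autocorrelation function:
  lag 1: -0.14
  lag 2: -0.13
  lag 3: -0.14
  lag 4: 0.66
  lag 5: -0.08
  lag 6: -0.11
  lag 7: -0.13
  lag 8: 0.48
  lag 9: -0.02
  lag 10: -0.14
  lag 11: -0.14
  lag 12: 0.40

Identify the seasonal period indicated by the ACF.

The largest autocorrelation is r_4 = 0.66, with weaker echoes at lags 8 (0.48) and 12 (0.40); the remaining lags stay at or below -0.02.
The dominant spike at lag 4 indicates a seasonal period of 4.

4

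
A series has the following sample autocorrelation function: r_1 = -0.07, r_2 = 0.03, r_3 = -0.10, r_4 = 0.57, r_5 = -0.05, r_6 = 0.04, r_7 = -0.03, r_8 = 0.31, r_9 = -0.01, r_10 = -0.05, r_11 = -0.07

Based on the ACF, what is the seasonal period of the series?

The largest autocorrelation is r_4 = 0.57, with a weaker echo at lag 8 (0.31); the remaining lags stay at or below 0.04.
The dominant spike at lag 4 indicates a seasonal period of 4.

4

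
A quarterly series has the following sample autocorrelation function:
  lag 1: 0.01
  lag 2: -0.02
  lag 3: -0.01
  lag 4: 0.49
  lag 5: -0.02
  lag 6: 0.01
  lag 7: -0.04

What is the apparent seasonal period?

4

The largest autocorrelation is r_4 = 0.49; the remaining lags stay at or below 0.01.
The dominant spike at lag 4 indicates a seasonal period of 4.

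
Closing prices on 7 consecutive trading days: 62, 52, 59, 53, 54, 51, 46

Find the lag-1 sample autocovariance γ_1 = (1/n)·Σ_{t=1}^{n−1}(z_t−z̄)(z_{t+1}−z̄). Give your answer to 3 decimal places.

-1.023

Mean z̄ = (62 + 52 + 59 + 53 + 54 + 51 + 46)/7 = 53.8571
Deviations: 8.1429, -1.8571, 5.1429, -0.8571, 0.1429, -2.8571, -7.8571
Σ_{t=1}^{6}(z_t−z̄)(z_{t+1}−z̄) = -7.1633
γ_1 = -7.1633 / 7 = -1.023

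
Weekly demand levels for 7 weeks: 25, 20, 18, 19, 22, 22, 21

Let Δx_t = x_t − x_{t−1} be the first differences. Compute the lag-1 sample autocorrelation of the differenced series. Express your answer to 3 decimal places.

First differences Δx: -5, -2, 1, 3, 0, -1
Mean of differences = -0.6667
Numerator Σ(Δx_t−Δx̄)(Δx_{t+1}−Δx̄) = 11.8889
Denominator Σ(Δx_t−Δx̄)² = 37.3333
r_1(Δx) = 11.8889 / 37.3333 = 0.318

0.318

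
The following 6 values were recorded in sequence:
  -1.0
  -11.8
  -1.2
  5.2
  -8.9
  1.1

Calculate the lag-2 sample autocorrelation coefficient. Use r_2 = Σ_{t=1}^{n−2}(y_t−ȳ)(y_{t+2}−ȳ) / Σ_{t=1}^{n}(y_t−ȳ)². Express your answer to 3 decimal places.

Mean ȳ = (-1.0 − 11.8 − 1.2 + 5.2 − 8.9 + 1.1)/6 = -2.7667
Deviations from mean: 1.7667, -9.0333, 1.5667, 7.9667, -6.1333, 3.8667
Σ(y_t−ȳ)(y_{t+2}−ȳ) = (2.7678) + (-71.9656) + (-9.6089) + (30.8044) = -48.0022
Denominator Σ(y_t−ȳ)² = 203.2133
r_2 = -48.0022 / 203.2133 = -0.236

-0.236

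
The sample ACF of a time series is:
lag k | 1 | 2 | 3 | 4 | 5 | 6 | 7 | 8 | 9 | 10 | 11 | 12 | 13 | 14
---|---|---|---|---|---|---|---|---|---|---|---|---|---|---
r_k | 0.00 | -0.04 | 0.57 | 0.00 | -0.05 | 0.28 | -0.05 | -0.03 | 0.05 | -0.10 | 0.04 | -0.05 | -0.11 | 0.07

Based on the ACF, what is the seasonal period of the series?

3

The largest autocorrelation is r_3 = 0.57, with a weaker echo at lag 6 (0.28); the remaining lags stay at or below 0.07.
The dominant spike at lag 3 indicates a seasonal period of 3.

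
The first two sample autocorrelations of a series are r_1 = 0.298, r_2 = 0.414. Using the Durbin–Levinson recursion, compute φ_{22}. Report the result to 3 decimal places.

0.357

φ_{22} = (r_2 − r_1²) / (1 − r_1²)
r_1² = (0.298)² = 0.088804
Numerator = 0.414 − 0.0888 = 0.3252; denominator = 1 − 0.0888 = 0.9112
φ_{22} = 0.3252 / 0.9112 = 0.357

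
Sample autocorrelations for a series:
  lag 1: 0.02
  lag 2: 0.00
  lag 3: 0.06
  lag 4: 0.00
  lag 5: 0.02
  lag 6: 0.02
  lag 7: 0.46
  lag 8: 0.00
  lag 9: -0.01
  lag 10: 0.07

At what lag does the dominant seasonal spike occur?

7

The largest autocorrelation is r_7 = 0.46; the remaining lags stay at or below 0.07.
The dominant spike at lag 7 indicates a seasonal period of 7.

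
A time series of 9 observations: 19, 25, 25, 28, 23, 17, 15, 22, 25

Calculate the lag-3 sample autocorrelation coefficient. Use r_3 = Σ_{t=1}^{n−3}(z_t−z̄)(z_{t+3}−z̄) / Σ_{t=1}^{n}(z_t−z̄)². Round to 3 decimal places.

-0.594

Mean z̄ = (19 + 25 + 25 + 28 + 23 + 17 + 15 + 22 + 25)/9 = 22.1111
Σ(z_t−z̄)(z_{t+3}−z̄) = (-18.3210) + (2.5679) + (-14.7654) + (-41.8765) + (-0.0988) + (-14.7654) = -87.2593
Denominator Σ(z_t−z̄)² = 146.8889
r_3 = -87.2593 / 146.8889 = -0.594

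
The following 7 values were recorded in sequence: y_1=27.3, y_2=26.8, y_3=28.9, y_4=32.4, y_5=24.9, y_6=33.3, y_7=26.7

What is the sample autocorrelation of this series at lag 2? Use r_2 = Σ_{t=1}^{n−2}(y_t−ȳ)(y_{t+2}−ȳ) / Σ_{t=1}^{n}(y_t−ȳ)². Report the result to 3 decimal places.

Mean ȳ = (27.3 + 26.8 + 28.9 + 32.4 + 24.9 + 33.3 + 26.7)/7 = 28.6143
Deviations from mean: -1.3143, -1.8143, 0.2857, 3.7857, -3.7143, 4.6857, -1.9143
Σ(y_t−ȳ)(y_{t+2}−ȳ) = (-0.3755) + (-6.8684) + (-1.0612) + (17.7388) + (7.1102) = 16.5439
Denominator Σ(y_t−ȳ)² = 58.8486
r_2 = 16.5439 / 58.8486 = 0.281

0.281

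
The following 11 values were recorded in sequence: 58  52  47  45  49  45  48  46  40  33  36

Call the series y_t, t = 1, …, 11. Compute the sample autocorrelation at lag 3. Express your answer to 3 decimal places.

Mean ȳ = (58 + 52 + 47 + 45 + 49 + 45 + 48 + 46 + 40 + 33 + 36)/11 = 45.3636
Numerator Σ_{t=1}^{8}(y_t−ȳ)(y_{t+3}−ȳ) = -16.3058
Denominator Σ(y_t−ȳ)² = 496.5455
r_3 = -16.3058 / 496.5455 = -0.033

-0.033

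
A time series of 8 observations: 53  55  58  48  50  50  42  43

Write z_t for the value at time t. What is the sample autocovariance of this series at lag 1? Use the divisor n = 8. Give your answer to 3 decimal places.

Mean z̄ = (53 + 55 + 58 + 48 + 50 + 50 + 42 + 43)/8 = 49.8750
Deviations: 3.1250, 5.1250, 8.1250, -1.8750, 0.1250, 0.1250, -7.8750, -6.8750
Σ_{t=1}^{7}(z_t−z̄)(z_{t+1}−z̄) = 95.3594
γ_1 = 95.3594 / 8 = 11.920

11.920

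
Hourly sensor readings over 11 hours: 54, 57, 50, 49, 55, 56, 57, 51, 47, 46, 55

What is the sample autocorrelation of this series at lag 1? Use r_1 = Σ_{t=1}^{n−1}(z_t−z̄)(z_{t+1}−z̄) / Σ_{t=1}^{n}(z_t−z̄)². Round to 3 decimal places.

Mean z̄ = (54 + 57 + 50 + 49 + 55 + 56 + 57 + 51 + 47 + 46 + 55)/11 = 52.4545
Numerator Σ_{t=1}^{10}(z_t−z̄)(z_{t+1}−z̄) = 40.7934
Denominator Σ(z_t−z̄)² = 160.7273
r_1 = 40.7934 / 160.7273 = 0.254

0.254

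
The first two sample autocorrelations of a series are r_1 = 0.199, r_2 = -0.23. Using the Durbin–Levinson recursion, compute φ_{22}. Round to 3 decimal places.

φ_{22} = (r_2 − r_1²) / (1 − r_1²)
r_1² = (0.199)² = 0.039601
Numerator = -0.23 − 0.0396 = -0.2696; denominator = 1 − 0.0396 = 0.9604
φ_{22} = -0.2696 / 0.9604 = -0.281

-0.281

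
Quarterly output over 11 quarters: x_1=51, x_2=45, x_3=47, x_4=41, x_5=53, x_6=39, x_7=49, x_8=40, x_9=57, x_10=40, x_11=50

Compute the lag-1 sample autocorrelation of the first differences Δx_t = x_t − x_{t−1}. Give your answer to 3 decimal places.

-0.868

First differences Δx: -6, 2, -6, 12, -14, 10, -9, 17, -17, 10
Mean of differences = -0.1000
Numerator Σ(Δx_t−Δx̄)(Δx_{t+1}−Δx̄) = -1106.5100
Denominator Σ(Δx_t−Δx̄)² = 1274.9000
r_1(Δx) = -1106.5100 / 1274.9000 = -0.868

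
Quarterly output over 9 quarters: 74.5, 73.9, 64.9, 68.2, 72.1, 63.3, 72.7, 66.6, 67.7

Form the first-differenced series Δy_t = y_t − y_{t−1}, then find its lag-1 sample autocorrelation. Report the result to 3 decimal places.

-0.652

First differences Δy: -0.6, -9.0, 3.3, 3.9, -8.8, 9.4, -6.1, 1.1
Mean of differences = -0.8500
Numerator Σ(Δy_t−Δȳ)(Δy_{t+1}−Δȳ) = -199.4475
Denominator Σ(Δy_t−Δȳ)² = 305.9000
r_1(Δy) = -199.4475 / 305.9000 = -0.652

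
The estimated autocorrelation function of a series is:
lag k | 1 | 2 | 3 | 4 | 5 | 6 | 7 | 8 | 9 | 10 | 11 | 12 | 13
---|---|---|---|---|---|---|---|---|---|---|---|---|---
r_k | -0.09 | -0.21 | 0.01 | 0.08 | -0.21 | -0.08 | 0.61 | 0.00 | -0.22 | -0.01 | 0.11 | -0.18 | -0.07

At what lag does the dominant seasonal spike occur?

The largest autocorrelation is r_7 = 0.61; the remaining lags stay at or below 0.11.
The dominant spike at lag 7 indicates a seasonal period of 7.

7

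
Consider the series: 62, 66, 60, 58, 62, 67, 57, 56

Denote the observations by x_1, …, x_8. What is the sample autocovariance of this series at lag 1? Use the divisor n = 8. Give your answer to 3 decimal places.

0.250

Mean x̄ = (62 + 66 + 60 + 58 + 62 + 67 + 57 + 56)/8 = 61.0000
Σ_{t=1}^{7}(x_t−x̄)(x_{t+1}−x̄) = 2.0000
γ_1 = 2.0000 / 8 = 0.250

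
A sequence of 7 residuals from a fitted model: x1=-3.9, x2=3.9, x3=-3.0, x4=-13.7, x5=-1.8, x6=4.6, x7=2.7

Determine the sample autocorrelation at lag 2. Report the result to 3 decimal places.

-0.577

Mean x̄ = (-3.9 + 3.9 − 3.0 − 13.7 − 1.8 + 4.6 + 2.7)/7 = -1.6000
Numerator Σ_{t=1}^{5}(x_t−x̄)(x_{t+2}−x̄) = -138.9300
Denominator Σ(x_t−x̄)² = 240.8800
r_2 = -138.9300 / 240.8800 = -0.577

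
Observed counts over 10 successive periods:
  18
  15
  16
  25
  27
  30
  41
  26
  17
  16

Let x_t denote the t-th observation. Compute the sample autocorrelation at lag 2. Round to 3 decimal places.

Mean x̄ = (18 + 15 + 16 + 25 + 27 + 30 + 41 + 26 + 17 + 16)/10 = 23.1000
Numerator Σ_{t=1}^{8}(x_t−x̄)(x_{t+2}−x̄) = -33.7200
Denominator Σ(x_t−x̄)² = 624.9000
r_2 = -33.7200 / 624.9000 = -0.054

-0.054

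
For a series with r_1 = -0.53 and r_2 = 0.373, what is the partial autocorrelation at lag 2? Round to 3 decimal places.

φ_{22} = (r_2 − r_1²) / (1 − r_1²)
r_1² = (-0.53)² = 0.2809
Numerator = 0.373 − 0.2809 = 0.0921; denominator = 1 − 0.2809 = 0.7191
φ_{22} = 0.0921 / 0.7191 = 0.128

0.128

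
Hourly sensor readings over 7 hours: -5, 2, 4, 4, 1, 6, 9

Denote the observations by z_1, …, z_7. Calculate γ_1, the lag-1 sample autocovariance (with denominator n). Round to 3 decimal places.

Mean z̄ = (-5 + 2 + 4 + 4 + 1 + 6 + 9)/7 = 3.0000
Deviations: -8.0000, -1.0000, 1.0000, 1.0000, -2.0000, 3.0000, 6.0000
Σ_{t=1}^{6}(z_t−z̄)(z_{t+1}−z̄) = 18.0000
γ_1 = 18.0000 / 7 = 2.571

2.571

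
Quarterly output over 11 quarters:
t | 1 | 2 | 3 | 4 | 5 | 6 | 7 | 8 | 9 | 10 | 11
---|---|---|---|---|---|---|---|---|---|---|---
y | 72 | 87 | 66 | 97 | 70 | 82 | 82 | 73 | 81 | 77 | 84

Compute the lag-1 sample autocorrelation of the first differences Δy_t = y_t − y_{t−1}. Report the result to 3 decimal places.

-0.834

First differences Δy: 15, -21, 31, -27, 12, 0, -9, 8, -4, 7
Mean of differences = 1.2000
Numerator Σ(Δy_t−Δȳ)(Δy_{t+1}−Δȳ) = -2248.4400
Denominator Σ(Δy_t−Δȳ)² = 2695.6000
r_1(Δy) = -2248.4400 / 2695.6000 = -0.834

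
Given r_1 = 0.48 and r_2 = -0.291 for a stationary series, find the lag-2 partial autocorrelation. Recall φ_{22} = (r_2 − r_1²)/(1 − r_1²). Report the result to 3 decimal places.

-0.677

φ_{22} = (r_2 − r_1²) / (1 − r_1²)
r_1² = (0.48)² = 0.2304
Numerator = -0.291 − 0.2304 = -0.5214; denominator = 1 − 0.2304 = 0.7696
φ_{22} = -0.5214 / 0.7696 = -0.677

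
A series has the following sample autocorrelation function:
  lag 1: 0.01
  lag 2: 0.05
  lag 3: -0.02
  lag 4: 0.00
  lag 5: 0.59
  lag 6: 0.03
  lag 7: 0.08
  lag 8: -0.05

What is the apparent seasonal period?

The largest autocorrelation is r_5 = 0.59; the remaining lags stay at or below 0.08.
The dominant spike at lag 5 indicates a seasonal period of 5.

5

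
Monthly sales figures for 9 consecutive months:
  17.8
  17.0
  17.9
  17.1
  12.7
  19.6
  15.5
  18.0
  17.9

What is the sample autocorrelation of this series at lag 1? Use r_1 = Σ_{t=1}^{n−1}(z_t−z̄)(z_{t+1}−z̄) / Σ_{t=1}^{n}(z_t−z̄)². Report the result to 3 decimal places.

-0.519

Mean z̄ = (17.8 + 17.0 + 17.9 + 17.1 + 12.7 + 19.6 + 15.5 + 18.0 + 17.9)/9 = 17.0556
Numerator Σ_{t=1}^{8}(z_t−z̄)(z_{t+1}−z̄) = -15.9564
Denominator Σ(z_t−z̄)² = 30.7422
r_1 = -15.9564 / 30.7422 = -0.519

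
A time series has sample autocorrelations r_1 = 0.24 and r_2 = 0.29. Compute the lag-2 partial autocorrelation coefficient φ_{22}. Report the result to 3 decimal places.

0.247

φ_{22} = (r_2 − r_1²) / (1 − r_1²)
r_1² = (0.24)² = 0.0576
Numerator = 0.29 − 0.0576 = 0.2324; denominator = 1 − 0.0576 = 0.9424
φ_{22} = 0.2324 / 0.9424 = 0.247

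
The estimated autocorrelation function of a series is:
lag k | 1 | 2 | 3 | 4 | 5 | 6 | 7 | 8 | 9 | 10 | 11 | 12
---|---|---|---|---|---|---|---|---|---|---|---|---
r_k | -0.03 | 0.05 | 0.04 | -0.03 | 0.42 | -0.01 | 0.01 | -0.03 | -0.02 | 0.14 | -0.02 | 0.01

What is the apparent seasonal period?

5

The largest autocorrelation is r_5 = 0.42; the remaining lags stay at or below 0.14.
The dominant spike at lag 5 indicates a seasonal period of 5.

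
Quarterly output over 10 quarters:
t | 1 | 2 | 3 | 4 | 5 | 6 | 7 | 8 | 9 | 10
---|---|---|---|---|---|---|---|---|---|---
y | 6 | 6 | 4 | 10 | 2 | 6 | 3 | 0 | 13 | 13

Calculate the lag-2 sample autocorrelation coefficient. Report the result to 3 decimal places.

Mean ȳ = (6 + 6 + 4 + 10 + 2 + 6 + 3 + 0 + 13 + 13)/10 = 6.3000
Numerator Σ_{t=1}^{8}(y_t−ȳ)(y_{t+2}−ȳ) = -39.8800
Denominator Σ(y_t−ȳ)² = 178.1000
r_2 = -39.8800 / 178.1000 = -0.224

-0.224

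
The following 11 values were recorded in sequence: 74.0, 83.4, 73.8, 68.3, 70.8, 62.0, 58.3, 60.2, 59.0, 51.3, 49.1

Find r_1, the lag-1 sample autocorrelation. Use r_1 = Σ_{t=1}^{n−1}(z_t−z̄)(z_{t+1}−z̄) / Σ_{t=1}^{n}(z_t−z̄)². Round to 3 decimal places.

0.677

Mean z̄ = (74.0 + 83.4 + 73.8 + 68.3 + 70.8 + 62.0 + 58.3 + 60.2 + 59.0 + 51.3 + 49.1)/11 = 64.5636
Numerator Σ_{t=1}^{10}(z_t−z̄)(z_{t+1}−z̄) = 740.1160
Denominator Σ(z_t−z̄)² = 1092.8655
r_1 = 740.1160 / 1092.8655 = 0.677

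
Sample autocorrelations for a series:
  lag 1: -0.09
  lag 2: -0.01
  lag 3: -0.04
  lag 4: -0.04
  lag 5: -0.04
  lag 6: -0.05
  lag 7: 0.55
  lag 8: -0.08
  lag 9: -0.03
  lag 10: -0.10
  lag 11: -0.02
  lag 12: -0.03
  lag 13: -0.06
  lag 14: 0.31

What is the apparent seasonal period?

7

The largest autocorrelation is r_7 = 0.55, with a weaker echo at lag 14 (0.31); the remaining lags stay at or below -0.01.
The dominant spike at lag 7 indicates a seasonal period of 7.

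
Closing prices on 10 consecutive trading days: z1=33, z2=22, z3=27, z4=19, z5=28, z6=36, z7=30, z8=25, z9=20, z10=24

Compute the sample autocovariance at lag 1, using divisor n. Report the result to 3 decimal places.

Mean z̄ = (33 + 22 + 27 + 19 + 28 + 36 + 30 + 25 + 20 + 24)/10 = 26.4000
Σ_{t=1}^{9}(z_t−z̄)(z_{t+1}−z̄) = 21.2400
γ_1 = 21.2400 / 10 = 2.124

2.124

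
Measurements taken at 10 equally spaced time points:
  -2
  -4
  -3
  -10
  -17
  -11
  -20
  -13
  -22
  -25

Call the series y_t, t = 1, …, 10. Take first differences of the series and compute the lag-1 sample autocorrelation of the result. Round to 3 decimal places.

-0.691

First differences Δy: -2, 1, -7, -7, 6, -9, 7, -9, -3
Mean of differences = -2.5556
Numerator Σ(Δy_t−Δȳ)(Δy_{t+1}−Δȳ) = -207.5309
Denominator Σ(Δy_t−Δȳ)² = 300.2222
r_1(Δy) = -207.5309 / 300.2222 = -0.691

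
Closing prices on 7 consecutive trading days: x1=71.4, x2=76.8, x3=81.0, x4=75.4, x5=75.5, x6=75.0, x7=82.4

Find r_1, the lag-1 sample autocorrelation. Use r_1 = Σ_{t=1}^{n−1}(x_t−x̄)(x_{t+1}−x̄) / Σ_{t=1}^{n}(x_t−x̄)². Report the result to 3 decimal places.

Mean x̄ = (71.4 + 76.8 + 81.0 + 75.4 + 75.5 + 75.0 + 82.4)/7 = 76.7857
Σ(x_t−x̄)(x_{t+1}−x̄) = (-0.0769) + (0.0602) + (-5.8398) + (1.7816) + (2.2959) + (-10.0255) = -11.8045
Denominator Σ(x_t−x̄)² = 85.0486
r_1 = -11.8045 / 85.0486 = -0.139

-0.139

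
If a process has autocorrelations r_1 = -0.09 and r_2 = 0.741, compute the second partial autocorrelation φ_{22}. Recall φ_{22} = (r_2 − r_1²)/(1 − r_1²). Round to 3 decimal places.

φ_{22} = (r_2 − r_1²) / (1 − r_1²)
r_1² = (-0.09)² = 0.0081
Numerator = 0.741 − 0.0081 = 0.7329; denominator = 1 − 0.0081 = 0.9919
φ_{22} = 0.7329 / 0.9919 = 0.739

0.739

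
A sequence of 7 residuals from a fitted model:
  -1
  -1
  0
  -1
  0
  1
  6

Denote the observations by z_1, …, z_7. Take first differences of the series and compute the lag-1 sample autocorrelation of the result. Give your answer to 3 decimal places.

First differences Δz: 0, 1, -1, 1, 1, 5
Mean of differences = 1.1667
Numerator Σ(Δz_t−Δz̄)(Δz_{t+1}−Δz̄) = 0.3056
Denominator Σ(Δz_t−Δz̄)² = 20.8333
r_1(Δz) = 0.3056 / 20.8333 = 0.015

0.015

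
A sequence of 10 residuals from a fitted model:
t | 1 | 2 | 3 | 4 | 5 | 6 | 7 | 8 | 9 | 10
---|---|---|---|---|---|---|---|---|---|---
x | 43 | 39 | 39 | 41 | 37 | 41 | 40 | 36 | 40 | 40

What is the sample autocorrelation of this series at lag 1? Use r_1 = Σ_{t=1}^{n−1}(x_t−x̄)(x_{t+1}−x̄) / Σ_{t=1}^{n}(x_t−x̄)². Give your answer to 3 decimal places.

-0.329

Mean x̄ = (43 + 39 + 39 + 41 + 37 + 41 + 40 + 36 + 40 + 40)/10 = 39.6000
Numerator Σ_{t=1}^{9}(x_t−x̄)(x_{t+1}−x̄) = -11.9600
Denominator Σ(x_t−x̄)² = 36.4000
r_1 = -11.9600 / 36.4000 = -0.329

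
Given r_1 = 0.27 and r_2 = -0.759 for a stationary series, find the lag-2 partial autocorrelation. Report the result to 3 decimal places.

φ_{22} = (r_2 − r_1²) / (1 − r_1²)
r_1² = (0.27)² = 0.0729
Numerator = -0.759 − 0.0729 = -0.8319; denominator = 1 − 0.0729 = 0.9271
φ_{22} = -0.8319 / 0.9271 = -0.897

-0.897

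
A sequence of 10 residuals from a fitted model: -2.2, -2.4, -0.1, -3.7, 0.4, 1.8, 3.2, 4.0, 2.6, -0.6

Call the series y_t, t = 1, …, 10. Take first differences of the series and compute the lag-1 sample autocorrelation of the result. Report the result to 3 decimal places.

-0.237

First differences Δy: -0.2, 2.3, -3.6, 4.1, 1.4, 1.4, 0.8, -1.4, -3.2
Mean of differences = 0.1778
Numerator Σ(Δy_t−Δȳ)(Δy_{t+1}−Δȳ) = -12.2405
Denominator Σ(Δy_t−Δȳ)² = 51.5756
r_1(Δy) = -12.2405 / 51.5756 = -0.237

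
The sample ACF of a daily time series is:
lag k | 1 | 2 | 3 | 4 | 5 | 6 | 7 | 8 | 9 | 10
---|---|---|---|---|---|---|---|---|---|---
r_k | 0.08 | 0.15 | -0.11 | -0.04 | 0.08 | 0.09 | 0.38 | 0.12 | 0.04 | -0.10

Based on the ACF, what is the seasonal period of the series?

7

The largest autocorrelation is r_7 = 0.38; the remaining lags stay at or below 0.15.
The dominant spike at lag 7 indicates a seasonal period of 7.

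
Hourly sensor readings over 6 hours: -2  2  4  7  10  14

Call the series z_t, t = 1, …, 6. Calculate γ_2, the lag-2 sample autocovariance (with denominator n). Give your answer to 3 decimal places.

1.963

Mean z̄ = (-2 + 2 + 4 + 7 + 10 + 14)/6 = 5.8333
Σ_{t=1}^{4}(z_t−z̄)(z_{t+2}−z̄) = 11.7778
γ_2 = 11.7778 / 6 = 1.963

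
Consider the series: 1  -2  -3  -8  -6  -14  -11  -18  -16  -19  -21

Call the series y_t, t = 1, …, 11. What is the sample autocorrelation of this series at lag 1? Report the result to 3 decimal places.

0.630

Mean ȳ = (1 − 2 − 3 − 8 − 6 − 14 − 11 − 18 − 16 − 19 − 21)/11 = -10.6364
Numerator Σ_{t=1}^{10}(y_t−ȳ)(y_{t+1}−ȳ) = 358.1405
Denominator Σ(y_t−ȳ)² = 568.5455
r_1 = 358.1405 / 568.5455 = 0.630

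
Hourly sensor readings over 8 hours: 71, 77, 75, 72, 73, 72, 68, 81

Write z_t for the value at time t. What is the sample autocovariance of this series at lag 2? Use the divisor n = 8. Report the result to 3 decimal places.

-1.973

Mean z̄ = (71 + 77 + 75 + 72 + 73 + 72 + 68 + 81)/8 = 73.6250
Deviations: -2.6250, 3.3750, 1.3750, -1.6250, -0.6250, -1.6250, -5.6250, 7.3750
Σ_{t=1}^{6}(z_t−z̄)(z_{t+2}−z̄) = -15.7813
γ_2 = -15.7813 / 8 = -1.973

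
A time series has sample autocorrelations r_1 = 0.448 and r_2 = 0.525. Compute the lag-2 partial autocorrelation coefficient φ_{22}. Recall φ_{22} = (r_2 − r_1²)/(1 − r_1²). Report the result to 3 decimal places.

φ_{22} = (r_2 − r_1²) / (1 − r_1²)
r_1² = (0.448)² = 0.200704
Numerator = 0.525 − 0.2007 = 0.3243; denominator = 1 − 0.2007 = 0.7993
φ_{22} = 0.3243 / 0.7993 = 0.406

0.406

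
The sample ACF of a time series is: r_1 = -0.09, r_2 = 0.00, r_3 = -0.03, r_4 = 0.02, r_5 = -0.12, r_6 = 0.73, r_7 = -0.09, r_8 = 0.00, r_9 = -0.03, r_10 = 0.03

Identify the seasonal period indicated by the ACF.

The largest autocorrelation is r_6 = 0.73; the remaining lags stay at or below 0.03.
The dominant spike at lag 6 indicates a seasonal period of 6.

6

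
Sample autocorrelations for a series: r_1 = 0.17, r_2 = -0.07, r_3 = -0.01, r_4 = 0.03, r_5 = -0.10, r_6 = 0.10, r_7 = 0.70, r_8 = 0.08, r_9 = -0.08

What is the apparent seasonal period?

7

The largest autocorrelation is r_7 = 0.70; the remaining lags stay at or below 0.17.
The dominant spike at lag 7 indicates a seasonal period of 7.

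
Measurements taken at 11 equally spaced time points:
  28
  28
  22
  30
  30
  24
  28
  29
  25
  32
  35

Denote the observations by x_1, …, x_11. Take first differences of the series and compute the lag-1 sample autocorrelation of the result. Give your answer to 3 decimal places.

-0.371

First differences Δx: 0, -6, 8, 0, -6, 4, 1, -4, 7, 3
Mean of differences = 0.7000
Numerator Σ(Δx_t−Δx̄)(Δx_{t+1}−Δx̄) = -82.2900
Denominator Σ(Δx_t−Δx̄)² = 222.1000
r_1(Δx) = -82.2900 / 222.1000 = -0.371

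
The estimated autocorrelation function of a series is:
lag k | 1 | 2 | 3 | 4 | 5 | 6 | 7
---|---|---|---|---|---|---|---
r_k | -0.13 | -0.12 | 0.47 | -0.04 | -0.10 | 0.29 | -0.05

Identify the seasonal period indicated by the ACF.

The largest autocorrelation is r_3 = 0.47, with a weaker echo at lag 6 (0.29); the remaining lags stay at or below -0.04.
The dominant spike at lag 3 indicates a seasonal period of 3.

3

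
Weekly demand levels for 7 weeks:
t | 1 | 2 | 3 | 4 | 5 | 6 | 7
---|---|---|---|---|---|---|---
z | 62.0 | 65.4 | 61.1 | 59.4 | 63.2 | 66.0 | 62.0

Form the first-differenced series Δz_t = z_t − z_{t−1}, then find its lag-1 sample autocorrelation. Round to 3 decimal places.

First differences Δz: 3.4, -4.3, -1.7, 3.8, 2.8, -4.0
Mean of differences = 0.0000
Numerator Σ(Δz_t−Δz̄)(Δz_{t+1}−Δz̄) = -14.3300
Denominator Σ(Δz_t−Δz̄)² = 71.2200
r_1(Δz) = -14.3300 / 71.2200 = -0.201

-0.201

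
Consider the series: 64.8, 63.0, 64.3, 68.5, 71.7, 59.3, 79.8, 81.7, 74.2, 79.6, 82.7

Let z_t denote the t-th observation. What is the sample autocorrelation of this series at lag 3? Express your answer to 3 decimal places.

Mean z̄ = (64.8 + 63.0 + 64.3 + 68.5 + 71.7 + 59.3 + 79.8 + 81.7 + 74.2 + 79.6 + 82.7)/11 = 71.7818
Numerator Σ_{t=1}^{8}(z_t−z̄)(z_{t+3}−z̄) = 230.6854
Denominator Σ(z_t−z̄)² = 697.2564
r_3 = 230.6854 / 697.2564 = 0.331

0.331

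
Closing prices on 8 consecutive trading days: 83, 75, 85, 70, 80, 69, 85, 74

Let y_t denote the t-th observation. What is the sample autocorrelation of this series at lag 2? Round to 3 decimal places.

0.648

Mean ȳ = (83 + 75 + 85 + 70 + 80 + 69 + 85 + 74)/8 = 77.6250
Σ(y_t−ȳ)(y_{t+2}−ȳ) = (39.6406) + (20.0156) + (17.5156) + (65.7656) + (17.5156) + (31.2656) = 191.7188
Denominator Σ(y_t−ȳ)² = 295.8750
r_2 = 191.7188 / 295.8750 = 0.648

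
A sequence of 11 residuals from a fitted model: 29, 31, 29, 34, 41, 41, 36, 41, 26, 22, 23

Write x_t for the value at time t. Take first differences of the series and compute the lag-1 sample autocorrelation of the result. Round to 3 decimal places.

-0.078

First differences Δx: 2, -2, 5, 7, 0, -5, 5, -15, -4, 1
Mean of differences = -0.6000
Numerator Σ(Δx_t−Δx̄)(Δx_{t+1}−Δx̄) = -28.7600
Denominator Σ(Δx_t−Δx̄)² = 370.4000
r_1(Δx) = -28.7600 / 370.4000 = -0.078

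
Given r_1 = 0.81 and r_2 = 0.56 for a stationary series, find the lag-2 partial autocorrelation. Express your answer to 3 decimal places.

-0.279

φ_{22} = (r_2 − r_1²) / (1 − r_1²)
r_1² = (0.81)² = 0.6561
Numerator = 0.56 − 0.6561 = -0.0961; denominator = 1 − 0.6561 = 0.3439
φ_{22} = -0.0961 / 0.3439 = -0.279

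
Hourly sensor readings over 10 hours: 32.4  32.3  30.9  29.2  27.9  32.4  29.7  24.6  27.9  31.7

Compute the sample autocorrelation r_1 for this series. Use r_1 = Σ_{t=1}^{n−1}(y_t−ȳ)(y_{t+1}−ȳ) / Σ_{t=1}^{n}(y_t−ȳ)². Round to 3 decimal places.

Mean ȳ = (32.4 + 32.3 + 30.9 + 29.2 + 27.9 + 32.4 + 29.7 + 24.6 + 27.9 + 31.7)/10 = 29.9000
Numerator Σ_{t=1}^{9}(y_t−ȳ)(y_{t+1}−ȳ) = 11.6600
Denominator Σ(y_t−ȳ)² = 59.1200
r_1 = 11.6600 / 59.1200 = 0.197

0.197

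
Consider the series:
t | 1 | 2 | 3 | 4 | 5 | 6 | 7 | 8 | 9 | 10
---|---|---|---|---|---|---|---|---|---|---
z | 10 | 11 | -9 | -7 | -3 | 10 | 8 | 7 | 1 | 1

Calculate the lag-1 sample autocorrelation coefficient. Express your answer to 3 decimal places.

Mean z̄ = (10 + 11 − 9 − 7 − 3 + 10 + 8 + 7 + 1 + 1)/10 = 2.9000
Numerator Σ_{t=1}^{9}(z_t−z̄)(z_{t+1}−z̄) = 148.3900
Denominator Σ(z_t−z̄)² = 490.9000
r_1 = 148.3900 / 490.9000 = 0.302

0.302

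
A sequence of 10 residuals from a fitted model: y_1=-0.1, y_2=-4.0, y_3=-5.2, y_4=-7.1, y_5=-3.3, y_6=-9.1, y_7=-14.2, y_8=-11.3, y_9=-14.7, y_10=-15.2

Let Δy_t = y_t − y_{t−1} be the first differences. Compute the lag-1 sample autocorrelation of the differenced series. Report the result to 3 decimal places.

-0.408

First differences Δy: -3.9, -1.2, -1.9, 3.8, -5.8, -5.1, 2.9, -3.4, -0.5
Mean of differences = -1.6778
Numerator Σ(Δy_t−Δȳ)(Δy_{t+1}−Δȳ) = -36.4372
Denominator Σ(Δy_t−Δȳ)² = 89.2356
r_1(Δy) = -36.4372 / 89.2356 = -0.408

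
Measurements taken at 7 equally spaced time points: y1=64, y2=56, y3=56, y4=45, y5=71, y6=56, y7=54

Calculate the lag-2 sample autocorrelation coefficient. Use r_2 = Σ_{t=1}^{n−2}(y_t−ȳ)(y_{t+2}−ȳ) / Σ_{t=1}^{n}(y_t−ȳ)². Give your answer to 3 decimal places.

-0.100

Mean ȳ = (64 + 56 + 56 + 45 + 71 + 56 + 54)/7 = 57.4286
Deviations from mean: 6.5714, -1.4286, -1.4286, -12.4286, 13.5714, -1.4286, -3.4286
Σ(y_t−ȳ)(y_{t+2}−ȳ) = (-9.3878) + (17.7551) + (-19.3878) + (17.7551) + (-46.5306) = -39.7959
Denominator Σ(y_t−ȳ)² = 399.7143
r_2 = -39.7959 / 399.7143 = -0.100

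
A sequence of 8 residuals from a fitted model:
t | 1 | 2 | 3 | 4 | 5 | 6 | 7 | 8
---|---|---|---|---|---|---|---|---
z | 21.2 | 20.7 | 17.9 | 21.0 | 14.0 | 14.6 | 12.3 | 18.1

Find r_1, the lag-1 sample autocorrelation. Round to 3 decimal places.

0.288

Mean z̄ = (21.2 + 20.7 + 17.9 + 21.0 + 14.0 + 14.6 + 12.3 + 18.1)/8 = 17.4750
Deviations from mean: 3.7250, 3.2250, 0.4250, 3.5250, -3.4750, -2.8750, -5.1750, 0.6250
Numerator Σ_{t=1}^{7}(z_t−z̄)(z_{t+1}−z̄) = 24.2669
Denominator Σ(z_t−z̄)² = 84.3950
r_1 = 24.2669 / 84.3950 = 0.288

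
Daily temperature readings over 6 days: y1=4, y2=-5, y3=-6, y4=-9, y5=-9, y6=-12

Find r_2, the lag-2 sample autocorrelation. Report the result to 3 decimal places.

0.093

Mean ȳ = (4 − 5 − 6 − 9 − 9 − 12)/6 = -6.1667
Deviations from mean: 10.1667, 1.1667, 0.1667, -2.8333, -2.8333, -5.8333
Σ(y_t−ȳ)(y_{t+2}−ȳ) = (1.6944) + (-3.3056) + (-0.4722) + (16.5278) = 14.4444
Denominator Σ(y_t−ȳ)² = 154.8333
r_2 = 14.4444 / 154.8333 = 0.093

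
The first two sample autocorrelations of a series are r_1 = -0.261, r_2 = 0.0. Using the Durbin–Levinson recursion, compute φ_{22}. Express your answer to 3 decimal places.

φ_{22} = (r_2 − r_1²) / (1 − r_1²)
r_1² = (-0.261)² = 0.068121
Numerator = 0.0 − 0.0681 = -0.0681; denominator = 1 − 0.0681 = 0.9319
φ_{22} = -0.0681 / 0.9319 = -0.073

-0.073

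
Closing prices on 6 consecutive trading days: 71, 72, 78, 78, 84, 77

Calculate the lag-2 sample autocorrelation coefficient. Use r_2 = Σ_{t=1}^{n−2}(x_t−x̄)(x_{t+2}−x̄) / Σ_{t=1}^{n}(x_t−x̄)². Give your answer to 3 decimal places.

-0.032

Mean x̄ = (71 + 72 + 78 + 78 + 84 + 77)/6 = 76.6667
Deviations from mean: -5.6667, -4.6667, 1.3333, 1.3333, 7.3333, 0.3333
Numerator Σ_{t=1}^{4}(x_t−x̄)(x_{t+2}−x̄) = -3.5556
Denominator Σ(x_t−x̄)² = 111.3333
r_2 = -3.5556 / 111.3333 = -0.032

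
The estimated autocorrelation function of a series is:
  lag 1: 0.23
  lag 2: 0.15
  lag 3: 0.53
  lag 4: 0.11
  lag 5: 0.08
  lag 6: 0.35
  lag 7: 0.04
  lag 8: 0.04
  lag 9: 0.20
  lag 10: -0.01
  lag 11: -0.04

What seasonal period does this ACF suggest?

3

The largest autocorrelation is r_3 = 0.53, with a weaker echo at lag 6 (0.35); the remaining lags stay at or below 0.23. The elevated value at lag 1 (0.23), dropping to 0.15 at lag 2, reflects decaying short-term dependence rather than seasonality.
The dominant spike at lag 3 indicates a seasonal period of 3.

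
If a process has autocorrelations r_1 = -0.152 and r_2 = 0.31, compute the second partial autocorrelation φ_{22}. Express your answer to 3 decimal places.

0.294

φ_{22} = (r_2 − r_1²) / (1 − r_1²)
r_1² = (-0.152)² = 0.023104
Numerator = 0.31 − 0.0231 = 0.2869; denominator = 1 − 0.0231 = 0.9769
φ_{22} = 0.2869 / 0.9769 = 0.294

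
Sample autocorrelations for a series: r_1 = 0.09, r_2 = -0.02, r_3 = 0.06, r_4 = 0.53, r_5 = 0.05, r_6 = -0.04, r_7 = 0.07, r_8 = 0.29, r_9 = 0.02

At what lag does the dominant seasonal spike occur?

4

The largest autocorrelation is r_4 = 0.53, with a weaker echo at lag 8 (0.29); the remaining lags stay at or below 0.09.
The dominant spike at lag 4 indicates a seasonal period of 4.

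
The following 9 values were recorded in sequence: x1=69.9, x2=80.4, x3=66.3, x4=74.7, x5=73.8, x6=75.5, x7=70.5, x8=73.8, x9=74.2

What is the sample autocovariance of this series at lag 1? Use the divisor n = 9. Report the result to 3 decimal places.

-9.870

Mean x̄ = (69.9 + 80.4 + 66.3 + 74.7 + 73.8 + 75.5 + 70.5 + 73.8 + 74.2)/9 = 73.2333
Σ_{t=1}^{8}(x_t−x̄)(x_{t+1}−x̄) = -88.8278
γ_1 = -88.8278 / 9 = -9.870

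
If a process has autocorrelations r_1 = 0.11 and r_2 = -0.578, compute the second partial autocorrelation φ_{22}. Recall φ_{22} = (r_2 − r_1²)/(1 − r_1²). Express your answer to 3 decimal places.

φ_{22} = (r_2 − r_1²) / (1 − r_1²)
r_1² = (0.11)² = 0.0121
Numerator = -0.578 − 0.0121 = -0.5901; denominator = 1 − 0.0121 = 0.9879
φ_{22} = -0.5901 / 0.9879 = -0.597

-0.597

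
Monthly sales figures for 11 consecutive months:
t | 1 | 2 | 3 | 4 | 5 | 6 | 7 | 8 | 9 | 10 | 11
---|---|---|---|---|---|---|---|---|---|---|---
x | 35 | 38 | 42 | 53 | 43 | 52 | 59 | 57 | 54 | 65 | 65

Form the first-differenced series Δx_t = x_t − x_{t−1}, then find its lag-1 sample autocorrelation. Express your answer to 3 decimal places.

-0.505

First differences Δx: 3, 4, 11, -10, 9, 7, -2, -3, 11, 0
Mean of differences = 3.0000
Numerator Σ(Δx_t−Δx̄)(Δx_{t+1}−Δx̄) = -212.0000
Denominator Σ(Δx_t−Δx̄)² = 420.0000
r_1(Δx) = -212.0000 / 420.0000 = -0.505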